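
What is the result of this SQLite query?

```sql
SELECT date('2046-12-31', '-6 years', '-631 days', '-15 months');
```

Adding -6 years to 2046-12-31 gives 2040-12-31.
Applying '-631 days' to 2040-12-31: counting 631 days back gives 2039-04-10.
Adding -15 months to 2039-04-10 gives 2038-01-10.

2038-01-10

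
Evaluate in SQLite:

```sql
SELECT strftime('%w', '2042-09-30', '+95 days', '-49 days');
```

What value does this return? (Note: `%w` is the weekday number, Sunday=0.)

First apply '+95 days', '-49 days': 2042-09-30 → 2042-11-15.
2042-11-15 is a Saturday; with Sunday=0 that is 6.

6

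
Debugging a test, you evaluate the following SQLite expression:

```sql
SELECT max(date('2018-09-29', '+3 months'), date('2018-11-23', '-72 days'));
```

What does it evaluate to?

2018-12-29

date('2018-09-29', '+3 months') → 2018-12-29.
date('2018-11-23', '-72 days') → 2018-09-12.
Later of the two is 2018-12-29.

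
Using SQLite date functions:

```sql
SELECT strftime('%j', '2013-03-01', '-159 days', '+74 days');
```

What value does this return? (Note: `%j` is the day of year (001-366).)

341

First apply '-159 days', '+74 days': 2013-03-01 → 2012-12-06.
Day-of-year for 2012-12-06: days since 2012-01-01 inclusive = 341, zero-padded to 341.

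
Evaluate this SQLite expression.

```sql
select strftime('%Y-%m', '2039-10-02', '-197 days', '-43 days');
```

2039-02

First apply '-197 days', '-43 days': 2039-10-02 → 2039-02-04.
`%Y-%m` extracts the year-month: 2039-02.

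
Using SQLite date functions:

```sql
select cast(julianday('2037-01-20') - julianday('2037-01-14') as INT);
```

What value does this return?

Both dates are in January 2037: 20 − 14 = 6.

6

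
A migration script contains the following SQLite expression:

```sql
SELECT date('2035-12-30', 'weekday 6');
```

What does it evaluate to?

2036-01-05

`weekday 6` advances to the next Saturday; 2035-12-30 is a Sunday, so it moves forward to 2036-01-05.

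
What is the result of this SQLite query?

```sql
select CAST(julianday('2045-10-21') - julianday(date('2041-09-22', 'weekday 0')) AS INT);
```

1490

`weekday 0` advances to the next Sunday; 2041-09-22 is already a Sunday, so it stays at 2041-09-22.
8 days remain in September 2041 after the 22nd (30 − 22).
Full months from October 2041 through September 2045 contribute their day counts.
Then 21 days into October 2045.
Total: 8 + 31 + 30 + 31 + 31 + 28 + 31 + 30 + 31 + 30 + 31 + 31 + 30 + 31 + 30 + 31 + 31 + 28 + 31 + 30 + 31 + 30 + 31 + 31 + 30 + 31 + 30 + 31 + 31 + 29 + 31 + 30 + 31 + 30 + 31 + 31 + 30 + 31 + 30 + 31 + 31 + 28 + 31 + 30 + 31 + 30 + 31 + 31 + 30 + 21 = 1490.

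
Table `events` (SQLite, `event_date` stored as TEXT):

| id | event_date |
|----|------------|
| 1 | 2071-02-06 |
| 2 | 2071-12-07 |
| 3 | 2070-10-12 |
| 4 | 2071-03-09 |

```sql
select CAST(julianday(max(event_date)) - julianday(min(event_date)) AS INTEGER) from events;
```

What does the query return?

MIN = 2070-10-12, MAX = 2071-12-07.
19 days remain in October 2070 after the 12th (31 − 12).
Full months from November 2070 through November 2071 contribute their day counts.
Then 7 days into December 2071.
Total: 19 + 30 + 31 + 31 + 28 + 31 + 30 + 31 + 30 + 31 + 31 + 30 + 31 + 30 + 7 = 421.

421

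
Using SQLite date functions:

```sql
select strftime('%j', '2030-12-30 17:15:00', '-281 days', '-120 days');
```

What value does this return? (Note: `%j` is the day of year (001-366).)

First apply '-281 days', '-120 days': 2030-12-30 17:15:00 → 2029-11-24 17:15:00.
Day-of-year for 2029-11-24: days since 2029-01-01 inclusive = 328, zero-padded to 328.

328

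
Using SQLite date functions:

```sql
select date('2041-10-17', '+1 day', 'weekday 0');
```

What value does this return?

Advancing 1 more day within October lands on 2041-10-18.
`weekday 0` advances to the next Sunday; 2041-10-18 is a Friday, so it moves forward to 2041-10-20.

2041-10-20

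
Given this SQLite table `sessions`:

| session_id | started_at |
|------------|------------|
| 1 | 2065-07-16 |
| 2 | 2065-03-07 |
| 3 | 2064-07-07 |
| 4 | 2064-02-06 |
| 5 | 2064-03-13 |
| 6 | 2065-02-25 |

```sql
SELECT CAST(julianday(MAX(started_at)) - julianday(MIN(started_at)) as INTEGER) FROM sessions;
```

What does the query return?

526

MIN = 2064-02-06, MAX = 2065-07-16.
23 days remain in February 2064 after the 6th (29 − 6).
Full months from March 2064 through June 2065 contribute their day counts.
Then 16 days into July 2065.
Total: 23 + 31 + 30 + 31 + 30 + 31 + 31 + 30 + 31 + 30 + 31 + 31 + 28 + 31 + 30 + 31 + 30 + 16 = 526.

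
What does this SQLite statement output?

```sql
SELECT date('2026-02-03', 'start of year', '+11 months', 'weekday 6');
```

`start of year` rewinds 2026-02-03 to 2026-01-01.
Adding +11 months to 2026-01-01 gives 2026-12-01.
`weekday 6` advances to the next Saturday; 2026-12-01 is a Tuesday, so it moves forward to 2026-12-05.

2026-12-05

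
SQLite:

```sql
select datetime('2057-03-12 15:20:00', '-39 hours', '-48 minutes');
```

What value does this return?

-39 hours from 2057-03-12 15:20:00 is 2057-03-11 00:20:00 (crosses midnight).
-48 minutes from 2057-03-11 00:20:00 is 2057-03-10 23:32:00.

2057-03-10 23:32:00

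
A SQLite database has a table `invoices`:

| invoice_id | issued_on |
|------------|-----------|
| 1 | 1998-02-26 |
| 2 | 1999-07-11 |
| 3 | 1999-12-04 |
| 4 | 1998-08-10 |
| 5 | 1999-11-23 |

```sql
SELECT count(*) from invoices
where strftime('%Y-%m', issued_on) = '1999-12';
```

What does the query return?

Rows with year-month 1999-12: 1999-12-04 → 1.

1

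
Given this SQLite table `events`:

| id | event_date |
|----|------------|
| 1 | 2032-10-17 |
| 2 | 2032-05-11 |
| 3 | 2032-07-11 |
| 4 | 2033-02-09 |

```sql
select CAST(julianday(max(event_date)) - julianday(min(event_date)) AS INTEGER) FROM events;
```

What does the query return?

MIN = 2032-05-11, MAX = 2033-02-09.
20 days remain in May 2032 after the 11th (31 − 11).
Full months from June 2032 through January 2033 contribute their day counts.
Then 9 days into February 2033.
Total: 20 + 30 + 31 + 31 + 30 + 31 + 30 + 31 + 31 + 9 = 274.

274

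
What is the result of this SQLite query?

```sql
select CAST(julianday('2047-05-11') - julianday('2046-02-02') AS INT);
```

26 days remain in February 2046 after the 2nd (28 − 2).
Full months from March 2046 through April 2047 contribute their day counts.
Then 11 days into May 2047.
Total: 26 + 31 + 30 + 31 + 30 + 31 + 31 + 30 + 31 + 30 + 31 + 31 + 28 + 31 + 30 + 11 = 463.

463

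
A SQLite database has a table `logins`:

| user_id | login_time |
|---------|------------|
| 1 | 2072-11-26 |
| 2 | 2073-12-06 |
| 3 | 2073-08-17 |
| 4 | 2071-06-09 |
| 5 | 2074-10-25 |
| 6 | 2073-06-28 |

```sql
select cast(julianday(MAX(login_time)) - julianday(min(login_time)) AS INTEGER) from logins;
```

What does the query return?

MIN = 2071-06-09, MAX = 2074-10-25.
21 days remain in June 2071 after the 9th (30 − 9).
Full months from July 2071 through September 2074 contribute their day counts.
Then 25 days into October 2074.
Total: 21 + 31 + 31 + 30 + 31 + 30 + 31 + 31 + 29 + 31 + 30 + 31 + 30 + 31 + 31 + 30 + 31 + 30 + 31 + 31 + 28 + 31 + 30 + 31 + 30 + 31 + 31 + 30 + 31 + 30 + 31 + 31 + 28 + 31 + 30 + 31 + 30 + 31 + 31 + 30 + 25 = 1234.

1234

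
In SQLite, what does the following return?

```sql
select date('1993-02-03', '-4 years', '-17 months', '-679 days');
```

Adding -4 years to 1993-02-03 gives 1989-02-03.
Adding -17 months to 1989-02-03 gives 1987-09-03.
Applying '-679 days' to 1987-09-03: counting 679 days back gives 1985-10-24.

1985-10-24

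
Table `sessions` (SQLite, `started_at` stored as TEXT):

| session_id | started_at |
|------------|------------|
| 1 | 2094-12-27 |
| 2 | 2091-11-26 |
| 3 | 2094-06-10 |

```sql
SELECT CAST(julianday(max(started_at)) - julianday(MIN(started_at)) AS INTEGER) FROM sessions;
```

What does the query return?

1127

MIN = 2091-11-26, MAX = 2094-12-27.
4 days remain in November 2091 after the 26th (30 − 26).
Full months from December 2091 through November 2094 contribute their day counts.
Then 27 days into December 2094.
Total: 4 + 31 + 31 + 29 + 31 + 30 + 31 + 30 + 31 + 31 + 30 + 31 + 30 + 31 + 31 + 28 + 31 + 30 + 31 + 30 + 31 + 31 + 30 + 31 + 30 + 31 + 31 + 28 + 31 + 30 + 31 + 30 + 31 + 31 + 30 + 31 + 30 + 27 = 1127.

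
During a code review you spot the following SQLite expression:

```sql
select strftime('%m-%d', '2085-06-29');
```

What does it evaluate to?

`%m-%d` extracts the month-day: 06-29.

06-29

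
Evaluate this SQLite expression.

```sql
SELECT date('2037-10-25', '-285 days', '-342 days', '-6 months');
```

2035-08-06

Applying '-285 days' to 2037-10-25: counting 285 days back gives 2037-01-13.
Applying '-342 days' to 2037-01-13: counting 342 days back gives 2036-02-06.
Adding -6 months to 2036-02-06 gives 2035-08-06.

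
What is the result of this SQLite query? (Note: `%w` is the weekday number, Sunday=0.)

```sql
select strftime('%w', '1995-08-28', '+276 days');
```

4

First apply '+276 days': 1995-08-28 → 1996-05-30.
1996-05-30 is a Thursday; with Sunday=0 that is 4.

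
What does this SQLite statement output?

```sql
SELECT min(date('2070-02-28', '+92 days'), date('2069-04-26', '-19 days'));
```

2069-04-07

date('2070-02-28', '+92 days') → 2070-05-31.
date('2069-04-26', '-19 days') → 2069-04-07.
Earlier of the two is 2069-04-07.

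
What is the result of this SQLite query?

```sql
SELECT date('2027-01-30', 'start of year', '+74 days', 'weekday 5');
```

2027-03-19

`start of year` rewinds 2027-01-30 to 2027-01-01.
Applying '+74 days' to 2027-01-01: counting 74 days forward gives 2027-03-16.
`weekday 5` advances to the next Friday; 2027-03-16 is a Tuesday, so it moves forward to 2027-03-19.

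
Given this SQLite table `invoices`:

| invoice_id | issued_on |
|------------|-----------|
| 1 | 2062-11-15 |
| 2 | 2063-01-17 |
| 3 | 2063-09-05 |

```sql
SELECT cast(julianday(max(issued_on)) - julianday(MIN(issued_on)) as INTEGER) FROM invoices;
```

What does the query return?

MIN = 2062-11-15, MAX = 2063-09-05.
15 days remain in November 2062 after the 15th (30 − 15).
Full months from December 2062 through August 2063 contribute their day counts.
Then 5 days into September 2063.
Total: 15 + 31 + 31 + 28 + 31 + 30 + 31 + 30 + 31 + 31 + 5 = 294.

294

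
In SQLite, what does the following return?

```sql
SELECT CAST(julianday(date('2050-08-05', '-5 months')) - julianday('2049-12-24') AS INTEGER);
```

Adding -5 months to 2050-08-05 gives 2050-03-05.
7 days remain in December 2049 after the 24th (31 − 24).
January 2050: 31 days.
February 2050: 28 days.
Then 5 days into March 2050.
Total: 7 + 31 + 28 + 5 = 71.

71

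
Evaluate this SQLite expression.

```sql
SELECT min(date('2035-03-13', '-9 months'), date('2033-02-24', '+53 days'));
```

2033-04-18

date('2035-03-13', '-9 months') → 2034-06-13.
date('2033-02-24', '+53 days') → 2033-04-18.
Earlier of the two is 2033-04-18.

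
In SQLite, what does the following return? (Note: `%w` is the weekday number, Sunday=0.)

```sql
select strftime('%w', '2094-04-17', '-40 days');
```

First apply '-40 days': 2094-04-17 → 2094-03-08.
2094-03-08 is a Monday; with Sunday=0 that is 1.

1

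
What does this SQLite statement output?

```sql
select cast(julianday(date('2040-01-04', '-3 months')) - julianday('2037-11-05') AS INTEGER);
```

Adding -3 months to 2040-01-04 gives 2039-10-04.
25 days remain in November 2037 after the 5th (30 − 5).
Full months from December 2037 through September 2039 contribute their day counts.
Then 4 days into October 2039.
Total: 25 + 31 + 31 + 28 + 31 + 30 + 31 + 30 + 31 + 31 + 30 + 31 + 30 + 31 + 31 + 28 + 31 + 30 + 31 + 30 + 31 + 31 + 30 + 4 = 698.

698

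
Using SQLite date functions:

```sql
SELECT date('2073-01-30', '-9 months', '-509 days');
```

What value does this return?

2070-12-08

Adding -9 months to 2073-01-30 gives 2072-04-30.
Applying '-509 days' to 2072-04-30: counting 509 days back gives 2070-12-08.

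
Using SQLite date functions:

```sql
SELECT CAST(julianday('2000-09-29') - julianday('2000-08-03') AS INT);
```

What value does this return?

57

28 days remain in August 2000 after the 3rd (31 − 3).
Then 29 days into September 2000.
Total: 28 + 29 = 57.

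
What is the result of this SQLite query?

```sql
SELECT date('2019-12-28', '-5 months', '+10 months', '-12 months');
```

2019-05-28

Adding -5 months to 2019-12-28 gives 2019-07-28.
Adding +10 months to 2019-07-28 gives 2020-05-28.
Adding -12 months to 2020-05-28 gives 2019-05-28.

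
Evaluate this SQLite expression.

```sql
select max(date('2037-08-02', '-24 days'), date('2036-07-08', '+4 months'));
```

date('2037-08-02', '-24 days') → 2037-07-09.
date('2036-07-08', '+4 months') → 2036-11-08.
Later of the two is 2037-07-09.

2037-07-09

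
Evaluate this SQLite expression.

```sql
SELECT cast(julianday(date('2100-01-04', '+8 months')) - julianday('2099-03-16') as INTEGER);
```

537

Adding +8 months to 2100-01-04 gives 2100-09-04.
15 days remain in March 2099 after the 16th (31 − 16).
Full months from April 2099 through August 2100 contribute their day counts.
Then 4 days into September 2100.
Total: 15 + 30 + 31 + 30 + 31 + 31 + 30 + 31 + 30 + 31 + 31 + 28 + 31 + 30 + 31 + 30 + 31 + 31 + 4 = 537.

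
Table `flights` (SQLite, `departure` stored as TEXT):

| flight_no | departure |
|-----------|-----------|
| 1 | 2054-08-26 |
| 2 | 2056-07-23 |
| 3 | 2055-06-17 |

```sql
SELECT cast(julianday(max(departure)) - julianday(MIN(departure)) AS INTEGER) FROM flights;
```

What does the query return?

697

MIN = 2054-08-26, MAX = 2056-07-23.
5 days remain in August 2054 after the 26th (31 − 26).
Full months from September 2054 through June 2056 contribute their day counts.
Then 23 days into July 2056.
Total: 5 + 30 + 31 + 30 + 31 + 31 + 28 + 31 + 30 + 31 + 30 + 31 + 31 + 30 + 31 + 30 + 31 + 31 + 29 + 31 + 30 + 31 + 30 + 23 = 697.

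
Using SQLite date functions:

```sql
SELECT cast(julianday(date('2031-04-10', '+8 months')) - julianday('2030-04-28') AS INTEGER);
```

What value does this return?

Adding +8 months to 2031-04-10 gives 2031-12-10.
2 days remain in April 2030 after the 28th (30 − 28).
Full months from May 2030 through November 2031 contribute their day counts.
Then 10 days into December 2031.
Total: 2 + 31 + 30 + 31 + 31 + 30 + 31 + 30 + 31 + 31 + 28 + 31 + 30 + 31 + 30 + 31 + 31 + 30 + 31 + 30 + 10 = 591.

591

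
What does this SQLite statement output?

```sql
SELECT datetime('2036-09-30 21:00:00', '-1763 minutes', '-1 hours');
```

1763 minutes = 29h 23m; -1763 minutes from 2036-09-30 21:00:00 is 2036-09-29 15:37:00 (crosses midnight).
-1 hours from 2036-09-29 15:37:00 is 2036-09-29 14:37:00.

2036-09-29 14:37:00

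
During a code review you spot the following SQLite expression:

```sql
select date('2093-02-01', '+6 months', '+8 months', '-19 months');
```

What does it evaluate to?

2092-09-01

Adding +6 months to 2093-02-01 gives 2093-08-01.
Adding +8 months to 2093-08-01 gives 2094-04-01.
Adding -19 months to 2094-04-01 gives 2092-09-01.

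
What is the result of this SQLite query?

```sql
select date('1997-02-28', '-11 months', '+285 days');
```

1997-01-07

Adding -11 months to 1997-02-28 gives 1996-03-28.
Applying '+285 days' to 1996-03-28: counting 285 days forward gives 1997-01-07.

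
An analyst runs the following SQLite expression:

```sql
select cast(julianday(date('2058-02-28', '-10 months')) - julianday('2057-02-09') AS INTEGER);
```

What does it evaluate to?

Adding -10 months to 2058-02-28 gives 2057-04-28.
19 days remain in February 2057 after the 9th (28 − 9).
March 2057: 31 days.
Then 28 days into April 2057.
Total: 19 + 31 + 28 = 78.

78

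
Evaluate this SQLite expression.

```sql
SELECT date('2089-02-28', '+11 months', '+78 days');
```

Adding +11 months to 2089-02-28 gives 2090-01-28.
Applying '+78 days' to 2090-01-28: counting 78 days forward gives 2090-04-16.

2090-04-16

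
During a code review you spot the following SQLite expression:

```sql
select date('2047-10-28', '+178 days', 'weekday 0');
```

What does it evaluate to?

Applying '+178 days' to 2047-10-28: counting 178 days forward gives 2048-04-23.
`weekday 0` advances to the next Sunday; 2048-04-23 is a Thursday, so it moves forward to 2048-04-26.

2048-04-26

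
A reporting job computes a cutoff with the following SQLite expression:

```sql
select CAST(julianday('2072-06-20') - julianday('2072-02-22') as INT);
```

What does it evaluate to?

119

7 days remain in February 2072 after the 22nd (29 − 22).
March 2072: 31 days.
April 2072: 30 days.
May 2072: 31 days.
Then 20 days into June 2072.
Total: 7 + 31 + 30 + 31 + 20 = 119.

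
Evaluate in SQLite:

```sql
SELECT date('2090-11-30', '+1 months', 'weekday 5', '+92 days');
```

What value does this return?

Adding +1 month to 2090-11-30 gives 2090-12-30.
`weekday 5` advances to the next Friday; 2090-12-30 is a Saturday, so it moves forward to 2091-01-05.
Applying '+92 days' to 2091-01-05: counting 92 days forward gives 2091-04-07.

2091-04-07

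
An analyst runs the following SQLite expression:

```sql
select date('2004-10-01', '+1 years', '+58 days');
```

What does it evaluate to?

Adding +1 year to 2004-10-01 gives 2005-10-01.
Applying '+58 days' to 2005-10-01: counting 58 days forward gives 2005-11-28.

2005-11-28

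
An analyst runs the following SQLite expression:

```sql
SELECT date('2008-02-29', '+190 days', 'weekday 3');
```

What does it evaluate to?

2008-09-10

Applying '+190 days' to 2008-02-29: counting 190 days forward gives 2008-09-06.
`weekday 3` advances to the next Wednesday; 2008-09-06 is a Saturday, so it moves forward to 2008-09-10.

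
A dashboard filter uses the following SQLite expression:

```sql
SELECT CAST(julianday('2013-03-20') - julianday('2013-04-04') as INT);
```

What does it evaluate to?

-15

11 days remain in March 2013 after the 20th (31 − 20).
Then 4 days into April 2013.
Total: 11 + 4 = 15.
The subtraction is earlier − later, so the result is −15 → -15.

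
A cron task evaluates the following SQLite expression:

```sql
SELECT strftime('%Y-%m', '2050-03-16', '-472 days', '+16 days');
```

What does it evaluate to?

2048-12

First apply '-472 days', '+16 days': 2050-03-16 → 2048-12-15.
`%Y-%m` extracts the year-month: 2048-12.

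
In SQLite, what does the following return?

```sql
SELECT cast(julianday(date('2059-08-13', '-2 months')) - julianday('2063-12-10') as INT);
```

Adding -2 months to 2059-08-13 gives 2059-06-13.
17 days remain in June 2059 after the 13th (30 − 13).
Full months from July 2059 through November 2063 contribute their day counts.
Then 10 days into December 2063.
Total: 17 + 31 + 31 + 30 + 31 + 30 + 31 + 31 + 29 + 31 + 30 + 31 + 30 + 31 + 31 + 30 + 31 + 30 + 31 + 31 + 28 + 31 + 30 + 31 + 30 + 31 + 31 + 30 + 31 + 30 + 31 + 31 + 28 + 31 + 30 + 31 + 30 + 31 + 31 + 30 + 31 + 30 + 31 + 31 + 28 + 31 + 30 + 31 + 30 + 31 + 31 + 30 + 31 + 30 + 10 = 1641.
The subtraction is earlier − later, so the result is −1641 → -1641.

-1641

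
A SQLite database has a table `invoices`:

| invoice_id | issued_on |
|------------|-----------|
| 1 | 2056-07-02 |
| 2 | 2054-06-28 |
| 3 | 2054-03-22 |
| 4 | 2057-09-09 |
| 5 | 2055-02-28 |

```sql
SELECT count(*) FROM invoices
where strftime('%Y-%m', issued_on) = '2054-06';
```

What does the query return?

1

Rows with year-month 2054-06: 2054-06-28 → 1.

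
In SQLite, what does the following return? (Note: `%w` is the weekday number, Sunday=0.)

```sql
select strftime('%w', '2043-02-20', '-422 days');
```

3

First apply '-422 days': 2043-02-20 → 2041-12-25.
2041-12-25 is a Wednesday; with Sunday=0 that is 3.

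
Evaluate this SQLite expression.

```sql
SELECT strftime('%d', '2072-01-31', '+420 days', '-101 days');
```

15

First apply '+420 days', '-101 days': 2072-01-31 → 2072-12-15.
`%d` extracts the 2-digit day of month: 15.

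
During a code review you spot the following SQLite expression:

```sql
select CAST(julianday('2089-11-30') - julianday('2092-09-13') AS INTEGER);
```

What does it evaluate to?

0 days remain in November 2089 after the 30th (30 − 30).
Full months from December 2089 through August 2092 contribute their day counts.
Then 13 days into September 2092.
Total: 0 + 31 + 31 + 28 + 31 + 30 + 31 + 30 + 31 + 31 + 30 + 31 + 30 + 31 + 31 + 28 + 31 + 30 + 31 + 30 + 31 + 31 + 30 + 31 + 30 + 31 + 31 + 29 + 31 + 30 + 31 + 30 + 31 + 31 + 13 = 1018.
The subtraction is earlier − later, so the result is −1018 → -1018.

-1018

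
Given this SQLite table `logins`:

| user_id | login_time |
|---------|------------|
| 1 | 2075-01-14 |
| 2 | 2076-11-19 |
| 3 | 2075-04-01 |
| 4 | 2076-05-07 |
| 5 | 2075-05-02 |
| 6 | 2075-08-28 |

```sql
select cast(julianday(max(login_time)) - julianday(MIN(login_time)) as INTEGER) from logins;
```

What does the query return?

MIN = 2075-01-14, MAX = 2076-11-19.
17 days remain in January 2075 after the 14th (31 − 14).
Full months from February 2075 through October 2076 contribute their day counts.
Then 19 days into November 2076.
Total: 17 + 28 + 31 + 30 + 31 + 30 + 31 + 31 + 30 + 31 + 30 + 31 + 31 + 29 + 31 + 30 + 31 + 30 + 31 + 31 + 30 + 31 + 19 = 675.

675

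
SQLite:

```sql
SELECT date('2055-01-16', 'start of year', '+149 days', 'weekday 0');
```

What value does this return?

2055-05-30

`start of year` rewinds 2055-01-16 to 2055-01-01.
Applying '+149 days' to 2055-01-01: counting 149 days forward gives 2055-05-30.
`weekday 0` advances to the next Sunday; 2055-05-30 is already a Sunday, so it stays at 2055-05-30.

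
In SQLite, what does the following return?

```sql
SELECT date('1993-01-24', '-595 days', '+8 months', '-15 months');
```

Applying '-595 days' to 1993-01-24: counting 595 days back gives 1991-06-09.
Adding +8 months to 1991-06-09 gives 1992-02-09.
Adding -15 months to 1992-02-09 gives 1990-11-09.

1990-11-09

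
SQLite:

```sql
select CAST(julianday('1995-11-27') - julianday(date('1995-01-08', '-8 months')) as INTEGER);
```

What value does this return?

Adding -8 months to 1995-01-08 gives 1994-05-08.
23 days remain in May 1994 after the 8th (31 − 8).
Full months from June 1994 through October 1995 contribute their day counts.
Then 27 days into November 1995.
Total: 23 + 30 + 31 + 31 + 30 + 31 + 30 + 31 + 31 + 28 + 31 + 30 + 31 + 30 + 31 + 31 + 30 + 31 + 27 = 568.

568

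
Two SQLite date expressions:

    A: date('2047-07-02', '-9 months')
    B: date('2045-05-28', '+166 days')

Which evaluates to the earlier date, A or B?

A = 2046-10-02.
B = 2045-11-10.
B is earlier.

B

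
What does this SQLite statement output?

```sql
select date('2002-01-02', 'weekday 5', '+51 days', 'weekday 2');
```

`weekday 5` advances to the next Friday; 2002-01-02 is a Wednesday, so it moves forward to 2002-01-04.
Applying '+51 days' to 2002-01-04: counting 51 days forward gives 2002-02-24.
`weekday 2` advances to the next Tuesday; 2002-02-24 is a Sunday, so it moves forward to 2002-02-26.

2002-02-26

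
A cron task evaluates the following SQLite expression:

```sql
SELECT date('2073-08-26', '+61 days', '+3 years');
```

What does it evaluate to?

Applying '+61 days' to 2073-08-26: counting 61 days forward gives 2073-10-26.
Adding +3 years to 2073-10-26 gives 2076-10-26.

2076-10-26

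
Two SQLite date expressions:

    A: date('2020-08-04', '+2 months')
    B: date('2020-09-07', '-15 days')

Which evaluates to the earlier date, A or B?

B

A = 2020-10-04.
B = 2020-08-23.
B is earlier.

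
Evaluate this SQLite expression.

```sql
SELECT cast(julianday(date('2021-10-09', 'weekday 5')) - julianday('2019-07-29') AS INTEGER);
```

`weekday 5` advances to the next Friday; 2021-10-09 is a Saturday, so it moves forward to 2021-10-15.
2 days remain in July 2019 after the 29th (31 − 29).
Full months from August 2019 through September 2021 contribute their day counts.
Then 15 days into October 2021.
Total: 2 + 31 + 30 + 31 + 30 + 31 + 31 + 29 + 31 + 30 + 31 + 30 + 31 + 31 + 30 + 31 + 30 + 31 + 31 + 28 + 31 + 30 + 31 + 30 + 31 + 31 + 30 + 15 = 809.

809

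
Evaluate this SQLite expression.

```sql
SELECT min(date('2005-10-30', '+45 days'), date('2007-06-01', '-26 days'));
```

2005-12-14

date('2005-10-30', '+45 days') → 2005-12-14.
date('2007-06-01', '-26 days') → 2007-05-06.
Earlier of the two is 2005-12-14.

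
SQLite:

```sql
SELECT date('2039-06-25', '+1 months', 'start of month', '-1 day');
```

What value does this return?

2039-06-30

Adding +1 month to 2039-06-25 gives 2039-07-25.
`start of month` rewinds 2039-07-25 to 2039-07-01.
Going back 1 day from 2039-07-01 reaches 2039-06-30 (last day of June, 30 days).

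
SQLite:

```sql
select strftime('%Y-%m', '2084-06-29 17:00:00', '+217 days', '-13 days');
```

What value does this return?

2085-01

First apply '+217 days', '-13 days': 2084-06-29 17:00:00 → 2085-01-19 17:00:00.
`%Y-%m` extracts the year-month: 2085-01.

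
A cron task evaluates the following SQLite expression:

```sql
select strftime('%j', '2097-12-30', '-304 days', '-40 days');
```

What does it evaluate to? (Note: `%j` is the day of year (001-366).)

020

First apply '-304 days', '-40 days': 2097-12-30 → 2097-01-20.
Day-of-year for 2097-01-20: days since 2097-01-01 inclusive = 20, zero-padded to 020.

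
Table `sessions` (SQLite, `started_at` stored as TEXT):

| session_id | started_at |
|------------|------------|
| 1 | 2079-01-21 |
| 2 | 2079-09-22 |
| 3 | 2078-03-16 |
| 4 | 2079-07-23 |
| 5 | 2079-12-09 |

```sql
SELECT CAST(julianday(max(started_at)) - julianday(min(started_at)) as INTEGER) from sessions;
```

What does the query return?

MIN = 2078-03-16, MAX = 2079-12-09.
15 days remain in March 2078 after the 16th (31 − 16).
Full months from April 2078 through November 2079 contribute their day counts.
Then 9 days into December 2079.
Total: 15 + 30 + 31 + 30 + 31 + 31 + 30 + 31 + 30 + 31 + 31 + 28 + 31 + 30 + 31 + 30 + 31 + 31 + 30 + 31 + 30 + 9 = 633.

633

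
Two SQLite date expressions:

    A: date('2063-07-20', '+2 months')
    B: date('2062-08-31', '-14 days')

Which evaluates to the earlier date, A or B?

A = 2063-09-20.
B = 2062-08-17.
B is earlier.

B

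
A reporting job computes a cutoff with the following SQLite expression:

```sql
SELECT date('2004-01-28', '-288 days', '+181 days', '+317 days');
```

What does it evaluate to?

2004-08-25

Applying '-288 days' to 2004-01-28: counting 288 days back gives 2003-04-15.
Applying '+181 days' to 2003-04-15: counting 181 days forward gives 2003-10-13.
Applying '+317 days' to 2003-10-13: counting 317 days forward gives 2004-08-25.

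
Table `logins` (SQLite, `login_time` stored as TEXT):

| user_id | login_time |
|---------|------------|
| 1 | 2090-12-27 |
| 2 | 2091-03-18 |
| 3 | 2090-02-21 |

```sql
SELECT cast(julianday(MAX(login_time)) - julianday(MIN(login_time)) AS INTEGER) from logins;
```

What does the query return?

MIN = 2090-02-21, MAX = 2091-03-18.
7 days remain in February 2090 after the 21st (28 − 21).
Full months from March 2090 through February 2091 contribute their day counts.
Then 18 days into March 2091.
Total: 7 + 31 + 30 + 31 + 30 + 31 + 31 + 30 + 31 + 30 + 31 + 31 + 28 + 18 = 390.

390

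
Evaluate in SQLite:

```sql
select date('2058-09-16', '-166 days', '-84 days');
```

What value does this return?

2058-01-09

Applying '-166 days' to 2058-09-16: counting 166 days back gives 2058-04-03.
Applying '-84 days' to 2058-04-03: counting 84 days back gives 2058-01-09.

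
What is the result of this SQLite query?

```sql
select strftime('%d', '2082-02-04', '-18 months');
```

04

First apply '-18 months': 2082-02-04 → 2080-08-04.
`%d` extracts the 2-digit day of month: 04.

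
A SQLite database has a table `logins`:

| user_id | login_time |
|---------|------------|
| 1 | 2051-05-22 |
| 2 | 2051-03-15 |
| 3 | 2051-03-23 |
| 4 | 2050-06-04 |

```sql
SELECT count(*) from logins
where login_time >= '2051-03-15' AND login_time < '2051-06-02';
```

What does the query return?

3

Rows in [2051-03-15, 2051-06-02): 2051-05-22, 2051-03-15, 2051-03-23 → 3 rows.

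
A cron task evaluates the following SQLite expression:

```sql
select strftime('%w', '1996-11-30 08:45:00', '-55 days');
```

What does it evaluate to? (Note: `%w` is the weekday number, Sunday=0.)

0

First apply '-55 days': 1996-11-30 08:45:00 → 1996-10-06 08:45:00.
1996-10-06 is a Sunday; with Sunday=0 that is 0.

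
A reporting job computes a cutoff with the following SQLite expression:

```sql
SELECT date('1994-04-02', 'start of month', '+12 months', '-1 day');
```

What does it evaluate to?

`start of month` rewinds 1994-04-02 to 1994-04-01.
Adding +12 months to 1994-04-01 gives 1995-04-01.
Going back 1 day from 1995-04-01 reaches 1995-03-31 (last day of March, 31 days).

1995-03-31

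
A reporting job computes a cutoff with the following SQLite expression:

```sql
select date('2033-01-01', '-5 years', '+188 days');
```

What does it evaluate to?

2028-07-07

Adding -5 years to 2033-01-01 gives 2028-01-01.
Applying '+188 days' to 2028-01-01: counting 188 days forward gives 2028-07-07.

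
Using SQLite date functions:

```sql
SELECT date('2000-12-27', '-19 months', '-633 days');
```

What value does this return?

Adding -19 months to 2000-12-27 gives 1999-05-27.
Applying '-633 days' to 1999-05-27: counting 633 days back gives 1997-09-01.

1997-09-01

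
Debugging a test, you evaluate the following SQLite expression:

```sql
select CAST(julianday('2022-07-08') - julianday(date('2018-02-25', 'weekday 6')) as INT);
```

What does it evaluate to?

1588

`weekday 6` advances to the next Saturday; 2018-02-25 is a Sunday, so it moves forward to 2018-03-03.
28 days remain in March 2018 after the 3rd (31 − 3).
Full months from April 2018 through June 2022 contribute their day counts.
Then 8 days into July 2022.
Total: 28 + 30 + 31 + 30 + 31 + 31 + 30 + 31 + 30 + 31 + 31 + 28 + 31 + 30 + 31 + 30 + 31 + 31 + 30 + 31 + 30 + 31 + 31 + 29 + 31 + 30 + 31 + 30 + 31 + 31 + 30 + 31 + 30 + 31 + 31 + 28 + 31 + 30 + 31 + 30 + 31 + 31 + 30 + 31 + 30 + 31 + 31 + 28 + 31 + 30 + 31 + 30 + 8 = 1588.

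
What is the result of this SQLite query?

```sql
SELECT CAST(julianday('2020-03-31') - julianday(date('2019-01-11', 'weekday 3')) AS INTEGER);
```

`weekday 3` advances to the next Wednesday; 2019-01-11 is a Friday, so it moves forward to 2019-01-16.
15 days remain in January 2019 after the 16th (31 − 16).
Full months from February 2019 through February 2020 contribute their day counts.
Then 31 days into March 2020.
Total: 15 + 28 + 31 + 30 + 31 + 30 + 31 + 31 + 30 + 31 + 30 + 31 + 31 + 29 + 31 = 440.

440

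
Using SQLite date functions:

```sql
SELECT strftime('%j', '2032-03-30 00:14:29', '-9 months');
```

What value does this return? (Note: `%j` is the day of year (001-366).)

First apply '-9 months': 2032-03-30 00:14:29 → 2031-06-30 00:14:29.
Day-of-year for 2031-06-30: days since 2031-01-01 inclusive = 181, zero-padded to 181.

181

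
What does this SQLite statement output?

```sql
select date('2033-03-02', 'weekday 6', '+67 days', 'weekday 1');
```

2033-05-16

`weekday 6` advances to the next Saturday; 2033-03-02 is a Wednesday, so it moves forward to 2033-03-05.
Applying '+67 days' to 2033-03-05: counting 67 days forward gives 2033-05-11.
`weekday 1` advances to the next Monday; 2033-05-11 is a Wednesday, so it moves forward to 2033-05-16.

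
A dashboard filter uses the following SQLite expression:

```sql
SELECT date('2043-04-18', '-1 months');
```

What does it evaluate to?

2043-03-18

Adding -1 month to 2043-04-18 gives 2043-03-18.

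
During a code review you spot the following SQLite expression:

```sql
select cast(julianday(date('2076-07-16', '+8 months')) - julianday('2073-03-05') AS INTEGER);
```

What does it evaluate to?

Adding +8 months to 2076-07-16 gives 2077-03-16.
26 days remain in March 2073 after the 5th (31 − 5).
Full months from April 2073 through February 2077 contribute their day counts.
Then 16 days into March 2077.
Total: 26 + 30 + 31 + 30 + 31 + 31 + 30 + 31 + 30 + 31 + 31 + 28 + 31 + 30 + 31 + 30 + 31 + 31 + 30 + 31 + 30 + 31 + 31 + 28 + 31 + 30 + 31 + 30 + 31 + 31 + 30 + 31 + 30 + 31 + 31 + 29 + 31 + 30 + 31 + 30 + 31 + 31 + 30 + 31 + 30 + 31 + 31 + 28 + 16 = 1472.

1472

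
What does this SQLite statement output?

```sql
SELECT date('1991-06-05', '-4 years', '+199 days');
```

1987-12-21

Adding -4 years to 1991-06-05 gives 1987-06-05.
Applying '+199 days' to 1987-06-05: counting 199 days forward gives 1987-12-21.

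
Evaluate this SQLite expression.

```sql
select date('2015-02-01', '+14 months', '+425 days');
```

2017-05-31

Adding +14 months to 2015-02-01 gives 2016-04-01.
Applying '+425 days' to 2016-04-01: counting 425 days forward gives 2017-05-31.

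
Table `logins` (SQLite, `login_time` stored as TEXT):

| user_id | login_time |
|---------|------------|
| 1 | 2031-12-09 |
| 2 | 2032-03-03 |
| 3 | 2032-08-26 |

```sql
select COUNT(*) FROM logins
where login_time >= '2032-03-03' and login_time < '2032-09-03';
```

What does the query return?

2

Rows in [2032-03-03, 2032-09-03): 2032-03-03, 2032-08-26 → 2 rows.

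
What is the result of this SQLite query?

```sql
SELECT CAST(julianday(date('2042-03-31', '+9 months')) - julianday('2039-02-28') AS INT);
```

1402

Adding +9 months to 2042-03-31 gives 2042-12-31.
0 days remain in February 2039 after the 28th (28 − 28).
Full months from March 2039 through November 2042 contribute their day counts.
Then 31 days into December 2042.
Total: 0 + 31 + 30 + 31 + 30 + 31 + 31 + 30 + 31 + 30 + 31 + 31 + 29 + 31 + 30 + 31 + 30 + 31 + 31 + 30 + 31 + 30 + 31 + 31 + 28 + 31 + 30 + 31 + 30 + 31 + 31 + 30 + 31 + 30 + 31 + 31 + 28 + 31 + 30 + 31 + 30 + 31 + 31 + 30 + 31 + 30 + 31 = 1402.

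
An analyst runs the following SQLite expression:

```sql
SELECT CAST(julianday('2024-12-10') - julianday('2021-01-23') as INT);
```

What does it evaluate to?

8 days remain in January 2021 after the 23rd (31 − 23).
Full months from February 2021 through November 2024 contribute their day counts.
Then 10 days into December 2024.
Total: 8 + 28 + 31 + 30 + 31 + 30 + 31 + 31 + 30 + 31 + 30 + 31 + 31 + 28 + 31 + 30 + 31 + 30 + 31 + 31 + 30 + 31 + 30 + 31 + 31 + 28 + 31 + 30 + 31 + 30 + 31 + 31 + 30 + 31 + 30 + 31 + 31 + 29 + 31 + 30 + 31 + 30 + 31 + 31 + 30 + 31 + 30 + 10 = 1417.

1417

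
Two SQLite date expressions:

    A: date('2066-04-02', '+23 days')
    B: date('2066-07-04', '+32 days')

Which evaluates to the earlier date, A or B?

A = 2066-04-25.
B = 2066-08-05.
A is earlier.

A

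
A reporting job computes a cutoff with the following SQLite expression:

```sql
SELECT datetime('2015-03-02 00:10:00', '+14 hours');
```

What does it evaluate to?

2015-03-02 14:10:00

+14 hours from 2015-03-02 00:10:00 is 2015-03-02 14:10:00.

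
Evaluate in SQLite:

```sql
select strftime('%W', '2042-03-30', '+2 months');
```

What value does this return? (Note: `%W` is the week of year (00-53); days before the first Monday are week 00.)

First apply '+2 months': 2042-03-30 → 2042-05-30.
2042-05-30 is a Friday. SQLite's %W counts Mondays since the year started; the result is 21.

21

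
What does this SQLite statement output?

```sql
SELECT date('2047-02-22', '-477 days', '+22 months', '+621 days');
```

2049-05-15

Applying '-477 days' to 2047-02-22: counting 477 days back gives 2045-11-02.
Adding +22 months to 2045-11-02 gives 2047-09-02.
Applying '+621 days' to 2047-09-02: counting 621 days forward gives 2049-05-15.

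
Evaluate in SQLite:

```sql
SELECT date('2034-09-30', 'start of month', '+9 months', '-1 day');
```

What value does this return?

2035-05-31

`start of month` rewinds 2034-09-30 to 2034-09-01.
Adding +9 months to 2034-09-01 gives 2035-06-01.
Going back 1 day from 2035-06-01 reaches 2035-05-31 (last day of May, 31 days).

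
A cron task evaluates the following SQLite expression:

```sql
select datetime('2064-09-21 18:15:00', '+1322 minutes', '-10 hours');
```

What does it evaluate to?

2064-09-22 06:17:00

1322 minutes = 22h 2m; +1322 minutes from 2064-09-21 18:15:00 is 2064-09-22 16:17:00 (crosses midnight).
-10 hours from 2064-09-22 16:17:00 is 2064-09-22 06:17:00.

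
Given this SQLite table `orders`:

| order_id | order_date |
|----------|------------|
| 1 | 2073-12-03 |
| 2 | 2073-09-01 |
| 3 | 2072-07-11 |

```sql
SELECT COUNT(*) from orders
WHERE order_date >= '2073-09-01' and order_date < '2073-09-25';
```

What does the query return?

1

Rows in [2073-09-01, 2073-09-25): 2073-09-01 → 1 row.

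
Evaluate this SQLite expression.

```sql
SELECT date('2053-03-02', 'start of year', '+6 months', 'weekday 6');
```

`start of year` rewinds 2053-03-02 to 2053-01-01.
Adding +6 months to 2053-01-01 gives 2053-07-01.
`weekday 6` advances to the next Saturday; 2053-07-01 is a Tuesday, so it moves forward to 2053-07-05.

2053-07-05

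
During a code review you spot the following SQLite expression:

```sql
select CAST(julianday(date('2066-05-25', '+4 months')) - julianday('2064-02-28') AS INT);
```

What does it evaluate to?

940

Adding +4 months to 2066-05-25 gives 2066-09-25.
1 day remains in February 2064 after the 28th (29 − 28).
Full months from March 2064 through August 2066 contribute their day counts.
Then 25 days into September 2066.
Total: 1 + 31 + 30 + 31 + 30 + 31 + 31 + 30 + 31 + 30 + 31 + 31 + 28 + 31 + 30 + 31 + 30 + 31 + 31 + 30 + 31 + 30 + 31 + 31 + 28 + 31 + 30 + 31 + 30 + 31 + 31 + 25 = 940.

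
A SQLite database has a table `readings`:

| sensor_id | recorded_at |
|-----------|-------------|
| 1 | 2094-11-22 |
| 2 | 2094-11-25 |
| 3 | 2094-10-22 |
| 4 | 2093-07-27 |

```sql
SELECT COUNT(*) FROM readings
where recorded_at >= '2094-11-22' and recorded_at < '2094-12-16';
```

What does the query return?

Rows in [2094-11-22, 2094-12-16): 2094-11-22, 2094-11-25 → 2 rows.

2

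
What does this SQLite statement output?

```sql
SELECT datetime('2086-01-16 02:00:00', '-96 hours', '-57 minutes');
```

2086-01-12 01:03:00

-96 hours from 2086-01-16 02:00:00 is 2086-01-12 02:00:00 (crosses midnight).
-57 minutes from 2086-01-12 02:00:00 is 2086-01-12 01:03:00.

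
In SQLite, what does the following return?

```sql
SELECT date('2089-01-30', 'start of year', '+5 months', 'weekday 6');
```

2089-06-04

`start of year` rewinds 2089-01-30 to 2089-01-01.
Adding +5 months to 2089-01-01 gives 2089-06-01.
`weekday 6` advances to the next Saturday; 2089-06-01 is a Wednesday, so it moves forward to 2089-06-04.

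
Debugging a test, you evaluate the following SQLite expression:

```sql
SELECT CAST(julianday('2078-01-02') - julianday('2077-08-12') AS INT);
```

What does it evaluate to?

19 days remain in August 2077 after the 12th (31 − 12).
September 2077: 30 days.
October 2077: 31 days.
November 2077: 30 days.
December 2077: 31 days.
Then 2 days into January 2078.
Total: 19 + 30 + 31 + 30 + 31 + 2 = 143.

143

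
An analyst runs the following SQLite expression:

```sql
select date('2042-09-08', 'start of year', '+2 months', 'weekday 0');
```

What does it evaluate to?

2042-03-02

`start of year` rewinds 2042-09-08 to 2042-01-01.
Adding +2 months to 2042-01-01 gives 2042-03-01.
`weekday 0` advances to the next Sunday; 2042-03-01 is a Saturday, so it moves forward to 2042-03-02.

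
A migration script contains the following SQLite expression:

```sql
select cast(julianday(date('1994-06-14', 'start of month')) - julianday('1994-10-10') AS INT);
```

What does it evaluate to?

-131

`start of month` rewinds 1994-06-14 to 1994-06-01.
29 days remain in June 1994 after the 1st (30 − 1).
July 1994: 31 days.
August 1994: 31 days.
September 1994: 30 days.
Then 10 days into October 1994.
Total: 29 + 31 + 31 + 30 + 10 = 131.
The subtraction is earlier − later, so the result is −131 → -131.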